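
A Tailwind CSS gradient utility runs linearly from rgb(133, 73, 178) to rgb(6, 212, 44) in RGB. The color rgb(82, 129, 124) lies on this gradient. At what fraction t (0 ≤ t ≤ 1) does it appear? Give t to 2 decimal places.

0.40

Invert the lerp on the G channel (largest span, 139): t = (129 − 73) / (212 − 73) = 56/139 = 0.40288.
Check on R: (82 − 133)/(6 − 133) = 0.4016 ✓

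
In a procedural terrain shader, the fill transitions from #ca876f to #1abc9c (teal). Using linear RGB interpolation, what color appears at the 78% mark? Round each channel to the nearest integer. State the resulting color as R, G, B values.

(65, 176, 146)

#ca876f → (202, 135, 111); #1abc9c → (26, 188, 156).
78% corresponds to t = 0.78.
R = 202 + 0.78 × (26 − 202) = 202 + 0.78 × -176 = 64.72 → 65
G = 135 + 0.78 × (188 − 135) = 135 + 0.78 × 53 = 176.34 → 176
B = 111 + 0.78 × (156 − 111) = 111 + 0.78 × 45 = 146.1 → 146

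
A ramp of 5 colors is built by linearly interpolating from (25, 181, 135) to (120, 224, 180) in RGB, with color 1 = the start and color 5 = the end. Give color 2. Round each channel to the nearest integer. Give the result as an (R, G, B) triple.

(49, 192, 146)

With 5 swatches and endpoints inclusive, swatch 2 sits at t = (2 − 1)/(5 − 1) = 1/4 ≈ 0.25.
R = 25 + 0.25 × (120 − 25) = 48.75 → 49
G = 181 + 0.25 × (224 − 181) = 191.75 → 192
B = 135 + 0.25 × (180 − 135) = 146.25 → 146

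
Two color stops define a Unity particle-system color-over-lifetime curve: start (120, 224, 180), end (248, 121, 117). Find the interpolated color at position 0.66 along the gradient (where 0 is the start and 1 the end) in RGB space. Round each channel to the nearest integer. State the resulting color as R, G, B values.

R = 120 + 0.66 × (248 − 120) = 120 + 0.66 × 128 = 204.48 → 204
G = 224 + 0.66 × (121 − 224) = 224 + 0.66 × -103 = 156.02 → 156
B = 180 + 0.66 × (117 − 180) = 180 + 0.66 × -63 = 138.42 → 138
So the blended color is (204, 156, 138), about #cc9c8a.

(204, 156, 138)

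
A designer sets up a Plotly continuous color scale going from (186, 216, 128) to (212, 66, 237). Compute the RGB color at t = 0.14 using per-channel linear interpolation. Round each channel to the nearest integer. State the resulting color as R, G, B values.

R = 186 + 0.14 × (212 − 186) = 186 + 0.14 × 26 = 189.64 → 190
G = 216 + 0.14 × (66 − 216) = 216 + 0.14 × -150 = 195 → 195
B = 128 + 0.14 × (237 − 128) = 128 + 0.14 × 109 = 143.26 → 143

(190, 195, 143)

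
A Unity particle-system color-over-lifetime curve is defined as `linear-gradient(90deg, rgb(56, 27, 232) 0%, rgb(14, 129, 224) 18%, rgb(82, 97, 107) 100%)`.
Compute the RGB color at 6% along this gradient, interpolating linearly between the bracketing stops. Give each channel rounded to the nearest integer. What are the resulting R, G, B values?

6% lies between the 0% and 18% stops, so the local fraction is t = (6 − 0)/(18 − 0) = 6/18 ≈ 0.3333.
R = 56 + 0.3333 × (14 − 56) = 42.001 → 42
G = 27 + 0.3333 × (129 − 27) = 60.997 → 61
B = 232 + 0.3333 × (224 − 232) = 229.334 → 229

(42, 61, 229)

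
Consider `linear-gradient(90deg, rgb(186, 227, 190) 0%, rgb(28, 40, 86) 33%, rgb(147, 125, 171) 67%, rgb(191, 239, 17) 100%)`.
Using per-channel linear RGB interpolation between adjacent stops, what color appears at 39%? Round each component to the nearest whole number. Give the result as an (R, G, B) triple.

(49, 55, 101)

39% lies between the 33% and 67% stops, so the local fraction is t = (39 − 33)/(67 − 33) = 6/34 ≈ 0.1765.
R = 28 + 0.1765 × (147 − 28) = 49.004 → 49
G = 40 + 0.1765 × (125 − 40) = 55.002 → 55
B = 86 + 0.1765 × (171 − 86) = 101.002 → 101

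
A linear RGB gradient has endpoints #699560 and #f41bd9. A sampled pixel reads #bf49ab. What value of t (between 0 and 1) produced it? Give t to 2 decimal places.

0.62

Invert the lerp on the R channel (largest span, 139): t = (191 − 105) / (244 − 105) = 86/139 = 0.61871.
Check on G: (73 − 149)/(27 − 149) = 0.623 ✓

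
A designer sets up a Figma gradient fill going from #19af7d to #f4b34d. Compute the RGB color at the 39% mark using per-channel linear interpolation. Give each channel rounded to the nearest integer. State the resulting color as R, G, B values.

#19af7d → (25, 175, 125); #f4b34d → (244, 179, 77).
39% corresponds to t = 0.39.
R = 25 + 0.39 × (244 − 25) = 25 + 0.39 × 219 = 110.41 → 110
G = 175 + 0.39 × (179 − 175) = 175 + 0.39 × 4 = 176.56 → 177
B = 125 + 0.39 × (77 − 125) = 125 + 0.39 × -48 = 106.28 → 106

(110, 177, 106)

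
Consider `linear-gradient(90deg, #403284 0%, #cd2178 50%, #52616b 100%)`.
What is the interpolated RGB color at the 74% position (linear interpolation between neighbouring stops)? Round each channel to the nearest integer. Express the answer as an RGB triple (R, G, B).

74% lies between the 50% and 100% stops, so the local fraction is t = (74 − 50)/(100 − 50) = 24/50 ≈ 0.48.
#cd2178 → (205, 33, 120); #52616b → (82, 97, 107).
R = 205 + 0.48 × (82 − 205) = 145.96 → 146
G = 33 + 0.48 × (97 − 33) = 63.72 → 64
B = 120 + 0.48 × (107 − 120) = 113.76 → 114

(146, 64, 114)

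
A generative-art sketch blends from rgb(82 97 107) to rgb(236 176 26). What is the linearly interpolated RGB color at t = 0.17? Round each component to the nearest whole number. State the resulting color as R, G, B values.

(108, 110, 93)

R = 82 + 0.17 × (236 − 82) = 82 + 0.17 × 154 = 108.18 → 108
G = 97 + 0.17 × (176 − 97) = 97 + 0.17 × 79 = 110.43 → 110
B = 107 + 0.17 × (26 − 107) = 107 + 0.17 × -81 = 93.23 → 93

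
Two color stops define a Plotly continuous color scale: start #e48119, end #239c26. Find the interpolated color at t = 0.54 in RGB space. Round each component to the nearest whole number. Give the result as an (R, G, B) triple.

(124, 144, 32)

#e48119 → (228, 129, 25); #239c26 → (35, 156, 38).
R = 228 + 0.54 × (35 − 228) = 228 + 0.54 × -193 = 123.78 → 124
G = 129 + 0.54 × (156 − 129) = 129 + 0.54 × 27 = 143.58 → 144
B = 25 + 0.54 × (38 − 25) = 25 + 0.54 × 13 = 32.02 → 32
So the blended color is (124, 144, 32), about #7c9020.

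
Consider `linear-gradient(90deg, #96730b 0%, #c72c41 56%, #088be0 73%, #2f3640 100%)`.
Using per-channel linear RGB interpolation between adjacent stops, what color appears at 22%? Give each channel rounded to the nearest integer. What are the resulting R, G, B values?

22% lies between the 0% and 56% stops, so the local fraction is t = (22 − 0)/(56 − 0) = 22/56 ≈ 0.3929.
#96730b → (150, 115, 11); #c72c41 → (199, 44, 65).
R = 150 + 0.3929 × (199 − 150) = 169.252 → 169
G = 115 + 0.3929 × (44 − 115) = 87.104 → 87
B = 11 + 0.3929 × (65 − 11) = 32.217 → 32

(169, 87, 32)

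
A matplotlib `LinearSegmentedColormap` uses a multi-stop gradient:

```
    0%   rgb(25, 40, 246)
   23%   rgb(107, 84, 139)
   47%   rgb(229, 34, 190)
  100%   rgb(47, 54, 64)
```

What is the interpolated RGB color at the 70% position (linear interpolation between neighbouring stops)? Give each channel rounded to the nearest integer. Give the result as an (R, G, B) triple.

70% lies between the 47% and 100% stops, so the local fraction is t = (70 − 47)/(100 − 47) = 23/53 ≈ 0.434.
R = 229 + 0.434 × (47 − 229) = 150.012 → 150
G = 34 + 0.434 × (54 − 34) = 42.68 → 43
B = 190 + 0.434 × (64 − 190) = 135.316 → 135

(150, 43, 135)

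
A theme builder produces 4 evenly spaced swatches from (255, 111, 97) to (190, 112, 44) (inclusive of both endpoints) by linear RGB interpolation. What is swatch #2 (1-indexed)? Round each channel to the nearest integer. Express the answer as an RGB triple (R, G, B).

(233, 111, 79)

With 4 swatches and endpoints inclusive, swatch 2 sits at t = (2 − 1)/(4 − 1) = 1/3 ≈ 0.3333.
R = 255 + 0.3333 × (190 − 255) = 233.335 → 233
G = 111 + 0.3333 × (112 − 111) = 111.333 → 111
B = 97 + 0.3333 × (44 − 97) = 79.335 → 79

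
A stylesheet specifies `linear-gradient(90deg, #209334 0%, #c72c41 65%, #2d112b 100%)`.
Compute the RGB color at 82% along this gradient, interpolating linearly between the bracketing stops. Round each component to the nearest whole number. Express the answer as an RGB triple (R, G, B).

82% lies between the 65% and 100% stops, so the local fraction is t = (82 − 65)/(100 − 65) = 17/35 ≈ 0.4857.
#c72c41 → (199, 44, 65); #2d112b → (45, 17, 43).
R = 199 + 0.4857 × (45 − 199) = 124.202 → 124
G = 44 + 0.4857 × (17 − 44) = 30.886 → 31
B = 65 + 0.4857 × (43 − 65) = 54.315 → 54

(124, 31, 54)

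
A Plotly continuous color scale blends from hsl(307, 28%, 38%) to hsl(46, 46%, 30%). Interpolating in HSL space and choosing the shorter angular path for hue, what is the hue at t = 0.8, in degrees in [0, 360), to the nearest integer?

26

Hue: 46 − 307 = -261°, but |-261| > 180 so the shorter arc goes the other way: Δh = -261 + 360 = 99°.
H = 307 + 0.8 × (99) = 386.2 → 386 → 386 mod 360 = 26°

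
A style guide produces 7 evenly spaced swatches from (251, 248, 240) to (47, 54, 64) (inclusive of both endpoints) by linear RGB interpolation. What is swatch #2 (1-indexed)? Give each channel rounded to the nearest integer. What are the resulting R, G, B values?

With 7 swatches and endpoints inclusive, swatch 2 sits at t = (2 − 1)/(7 − 1) = 1/6 ≈ 0.1667.
R = 251 + 0.1667 × (47 − 251) = 216.993 → 217
G = 248 + 0.1667 × (54 − 248) = 215.66 → 216
B = 240 + 0.1667 × (64 − 240) = 210.661 → 211

(217, 216, 211)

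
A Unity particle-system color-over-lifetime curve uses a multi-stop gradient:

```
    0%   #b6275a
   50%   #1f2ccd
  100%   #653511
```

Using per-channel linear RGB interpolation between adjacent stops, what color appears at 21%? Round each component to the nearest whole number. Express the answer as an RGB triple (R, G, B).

(119, 41, 138)

21% lies between the 0% and 50% stops, so the local fraction is t = (21 − 0)/(50 − 0) = 21/50 ≈ 0.42.
#b6275a → (182, 39, 90); #1f2ccd → (31, 44, 205).
R = 182 + 0.42 × (31 − 182) = 118.58 → 119
G = 39 + 0.42 × (44 − 39) = 41.1 → 41
B = 90 + 0.42 × (205 − 90) = 138.3 → 138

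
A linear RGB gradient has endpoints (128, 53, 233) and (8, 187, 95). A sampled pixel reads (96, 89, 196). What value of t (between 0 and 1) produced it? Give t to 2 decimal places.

0.27

Invert the lerp on the B channel (largest span, 138): t = (196 − 233) / (95 − 233) = -37/-138 = 0.26812.
Check on R: (96 − 128)/(8 − 128) = 0.2667 ✓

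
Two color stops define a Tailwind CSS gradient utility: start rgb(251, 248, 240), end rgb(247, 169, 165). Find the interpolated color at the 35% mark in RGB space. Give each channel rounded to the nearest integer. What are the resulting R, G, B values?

35% corresponds to t = 0.35.
R = 251 + 0.35 × (247 − 251) = 251 + 0.35 × -4 = 249.6 → 250
G = 248 + 0.35 × (169 − 248) = 248 + 0.35 × -79 = 220.35 → 220
B = 240 + 0.35 × (165 − 240) = 240 + 0.35 × -75 = 213.75 → 214

(250, 220, 214)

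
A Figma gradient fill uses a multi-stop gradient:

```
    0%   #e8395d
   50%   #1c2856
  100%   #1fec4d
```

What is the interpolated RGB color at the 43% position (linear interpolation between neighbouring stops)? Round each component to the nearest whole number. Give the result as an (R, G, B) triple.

(57, 42, 87)

43% lies between the 0% and 50% stops, so the local fraction is t = (43 − 0)/(50 − 0) = 43/50 ≈ 0.86.
#e8395d → (232, 57, 93); #1c2856 → (28, 40, 86).
R = 232 + 0.86 × (28 − 232) = 56.56 → 57
G = 57 + 0.86 × (40 − 57) = 42.38 → 42
B = 93 + 0.86 × (86 − 93) = 86.98 → 87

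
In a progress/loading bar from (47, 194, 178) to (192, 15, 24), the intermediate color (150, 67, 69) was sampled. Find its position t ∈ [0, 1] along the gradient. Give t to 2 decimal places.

0.71

Invert the lerp on the G channel (largest span, 179): t = (67 − 194) / (15 − 194) = -127/-179 = 0.7095.
Check on R: (150 − 47)/(192 − 47) = 0.7103 ✓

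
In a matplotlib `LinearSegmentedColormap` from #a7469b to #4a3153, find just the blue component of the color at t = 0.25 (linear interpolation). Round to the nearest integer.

B₁ = 155 (from #a7469b), B₂ = 83 (from #4a3153).
B = 155 + 0.25 × (83 − 155) = 137 → 137

137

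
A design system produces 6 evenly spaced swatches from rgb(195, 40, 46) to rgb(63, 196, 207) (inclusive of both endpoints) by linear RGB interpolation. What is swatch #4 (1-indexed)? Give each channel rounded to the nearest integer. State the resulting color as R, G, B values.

(116, 134, 143)

With 6 swatches and endpoints inclusive, swatch 4 sits at t = (4 − 1)/(6 − 1) = 3/5 ≈ 0.6.
R = 195 + 0.6 × (63 − 195) = 115.8 → 116
G = 40 + 0.6 × (196 − 40) = 133.6 → 134
B = 46 + 0.6 × (207 − 46) = 142.6 → 143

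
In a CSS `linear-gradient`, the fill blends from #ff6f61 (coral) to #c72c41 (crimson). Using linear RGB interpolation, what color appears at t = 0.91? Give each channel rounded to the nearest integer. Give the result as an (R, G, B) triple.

#ff6f61 → (255, 111, 97); #c72c41 → (199, 44, 65).
R = 255 + 0.91 × (199 − 255) = 255 + 0.91 × -56 = 204.04 → 204
G = 111 + 0.91 × (44 − 111) = 111 + 0.91 × -67 = 50.03 → 50
B = 97 + 0.91 × (65 − 97) = 97 + 0.91 × -32 = 67.88 → 68
So the blended color is (204, 50, 68), about #cc3244.

(204, 50, 68)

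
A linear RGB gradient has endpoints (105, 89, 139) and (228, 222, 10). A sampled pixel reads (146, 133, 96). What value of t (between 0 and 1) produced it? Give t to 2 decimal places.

0.33

Invert the lerp on the G channel (largest span, 133): t = (133 − 89) / (222 − 89) = 44/133 = 0.33083.
Check on R: (146 − 105)/(228 − 105) = 0.3333 ✓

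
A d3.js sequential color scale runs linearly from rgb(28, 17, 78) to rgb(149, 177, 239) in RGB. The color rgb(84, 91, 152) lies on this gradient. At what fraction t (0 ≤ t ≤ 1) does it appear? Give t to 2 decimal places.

0.46

Invert the lerp on the B channel (largest span, 161): t = (152 − 78) / (239 − 78) = 74/161 = 0.45963.
Check on R: (84 − 28)/(149 − 28) = 0.4628 ✓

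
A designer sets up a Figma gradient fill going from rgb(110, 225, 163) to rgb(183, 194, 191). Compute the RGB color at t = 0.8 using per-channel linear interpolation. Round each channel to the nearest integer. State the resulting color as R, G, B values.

R = 110 + 0.8 × (183 − 110) = 110 + 0.8 × 73 = 168.4 → 168
G = 225 + 0.8 × (194 − 225) = 225 + 0.8 × -31 = 200.2 → 200
B = 163 + 0.8 × (191 − 163) = 163 + 0.8 × 28 = 185.4 → 185
So the blended color is (168, 200, 185), about #a8c8b9.

(168, 200, 185)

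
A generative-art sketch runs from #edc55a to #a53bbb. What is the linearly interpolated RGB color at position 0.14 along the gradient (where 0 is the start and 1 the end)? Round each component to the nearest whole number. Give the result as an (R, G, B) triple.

(227, 178, 104)

#edc55a → (237, 197, 90); #a53bbb → (165, 59, 187).
R = 237 + 0.14 × (165 − 237) = 237 + 0.14 × -72 = 226.92 → 227
G = 197 + 0.14 × (59 − 197) = 197 + 0.14 × -138 = 177.68 → 178
B = 90 + 0.14 × (187 − 90) = 90 + 0.14 × 97 = 103.58 → 104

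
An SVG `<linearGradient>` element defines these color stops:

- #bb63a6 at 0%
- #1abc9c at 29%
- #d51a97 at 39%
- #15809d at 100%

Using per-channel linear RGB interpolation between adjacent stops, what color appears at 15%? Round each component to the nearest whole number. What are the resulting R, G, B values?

(104, 145, 161)

15% lies between the 0% and 29% stops, so the local fraction is t = (15 − 0)/(29 − 0) = 15/29 ≈ 0.5172.
#bb63a6 → (187, 99, 166); #1abc9c → (26, 188, 156).
R = 187 + 0.5172 × (26 − 187) = 103.731 → 104
G = 99 + 0.5172 × (188 − 99) = 145.031 → 145
B = 166 + 0.5172 × (156 − 166) = 160.828 → 161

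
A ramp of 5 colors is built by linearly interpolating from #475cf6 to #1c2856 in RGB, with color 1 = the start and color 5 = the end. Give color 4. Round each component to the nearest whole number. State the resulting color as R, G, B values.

(39, 53, 126)

With 5 swatches and endpoints inclusive, swatch 4 sits at t = (4 − 1)/(5 − 1) = 3/4 ≈ 0.75.
#475cf6 → (71, 92, 246); #1c2856 → (28, 40, 86).
R = 71 + 0.75 × (28 − 71) = 38.75 → 39
G = 92 + 0.75 × (40 − 92) = 53 → 53
B = 246 + 0.75 × (86 − 246) = 126 → 126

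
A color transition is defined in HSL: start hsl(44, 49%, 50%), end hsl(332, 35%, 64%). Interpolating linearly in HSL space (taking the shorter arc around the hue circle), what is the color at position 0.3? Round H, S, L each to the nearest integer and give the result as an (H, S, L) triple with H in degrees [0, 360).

(22, 45, 54)

Hue: 332 − 44 = 288°, but |288| > 180 so the shorter arc goes the other way: Δh = 288 − 360 = -72°.
H = 44 + 0.3 × (-72) = 22.4 → 22°
S = 49 + 0.3 × (35 − 49) = 44.8 → 45%
L = 50 + 0.3 × (64 − 50) = 54.2 → 54%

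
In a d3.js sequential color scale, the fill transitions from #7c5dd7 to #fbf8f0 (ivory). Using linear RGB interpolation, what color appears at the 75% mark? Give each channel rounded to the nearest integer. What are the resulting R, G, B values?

(219, 209, 234)

#7c5dd7 → (124, 93, 215); #fbf8f0 → (251, 248, 240).
75% corresponds to t = 0.75.
R = 124 + 0.75 × (251 − 124) = 124 + 0.75 × 127 = 219.25 → 219
G = 93 + 0.75 × (248 − 93) = 93 + 0.75 × 155 = 209.25 → 209
B = 215 + 0.75 × (240 − 215) = 215 + 0.75 × 25 = 233.75 → 234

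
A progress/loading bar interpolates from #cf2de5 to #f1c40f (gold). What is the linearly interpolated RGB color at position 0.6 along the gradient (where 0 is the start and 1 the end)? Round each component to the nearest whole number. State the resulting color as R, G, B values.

(227, 136, 101)

#cf2de5 → (207, 45, 229); #f1c40f → (241, 196, 15).
R = 207 + 0.6 × (241 − 207) = 207 + 0.6 × 34 = 227.4 → 227
G = 45 + 0.6 × (196 − 45) = 45 + 0.6 × 151 = 135.6 → 136
B = 229 + 0.6 × (15 − 229) = 229 + 0.6 × -214 = 100.6 → 101
So the blended color is (227, 136, 101), about #e38865.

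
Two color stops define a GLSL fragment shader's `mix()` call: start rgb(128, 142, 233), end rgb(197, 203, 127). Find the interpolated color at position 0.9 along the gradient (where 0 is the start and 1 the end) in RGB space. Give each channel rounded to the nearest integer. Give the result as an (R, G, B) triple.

(190, 197, 138)

R = 128 + 0.9 × (197 − 128) = 128 + 0.9 × 69 = 190.1 → 190
G = 142 + 0.9 × (203 − 142) = 142 + 0.9 × 61 = 196.9 → 197
B = 233 + 0.9 × (127 − 233) = 233 + 0.9 × -106 = 137.6 → 138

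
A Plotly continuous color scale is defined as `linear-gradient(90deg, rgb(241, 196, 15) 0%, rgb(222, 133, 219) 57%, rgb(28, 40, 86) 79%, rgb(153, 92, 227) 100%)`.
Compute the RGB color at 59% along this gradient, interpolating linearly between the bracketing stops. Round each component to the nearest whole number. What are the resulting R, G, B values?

(204, 125, 207)

59% lies between the 57% and 79% stops, so the local fraction is t = (59 − 57)/(79 − 57) = 2/22 ≈ 0.0909.
R = 222 + 0.0909 × (28 − 222) = 204.365 → 204
G = 133 + 0.0909 × (40 − 133) = 124.546 → 125
B = 219 + 0.0909 × (86 − 219) = 206.91 → 207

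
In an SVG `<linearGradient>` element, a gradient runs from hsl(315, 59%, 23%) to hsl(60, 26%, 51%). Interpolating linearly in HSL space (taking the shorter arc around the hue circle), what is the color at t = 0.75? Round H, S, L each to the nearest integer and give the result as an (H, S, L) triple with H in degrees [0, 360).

Hue: 60 − 315 = -255°, but |-255| > 180 so the shorter arc goes the other way: Δh = -255 + 360 = 105°.
H = 315 + 0.75 × (105) = 393.75 → 394 → 394 mod 360 = 34°
S = 59 + 0.75 × (26 − 59) = 34.25 → 34%
L = 23 + 0.75 × (51 − 23) = 44 → 44%

(34, 34, 44)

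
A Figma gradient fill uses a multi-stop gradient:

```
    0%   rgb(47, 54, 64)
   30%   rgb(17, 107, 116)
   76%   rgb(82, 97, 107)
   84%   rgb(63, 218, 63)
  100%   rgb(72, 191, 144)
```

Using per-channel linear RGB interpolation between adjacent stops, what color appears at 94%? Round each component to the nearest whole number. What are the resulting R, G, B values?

94% lies between the 84% and 100% stops, so the local fraction is t = (94 − 84)/(100 − 84) = 10/16 ≈ 0.625.
R = 63 + 0.625 × (72 − 63) = 68.625 → 69
G = 218 + 0.625 × (191 − 218) = 201.125 → 201
B = 63 + 0.625 × (144 − 63) = 113.625 → 114

(69, 201, 114)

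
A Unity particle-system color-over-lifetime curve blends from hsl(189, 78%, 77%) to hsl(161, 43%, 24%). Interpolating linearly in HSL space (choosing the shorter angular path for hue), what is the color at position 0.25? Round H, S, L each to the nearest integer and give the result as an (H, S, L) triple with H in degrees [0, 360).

(182, 69, 64)

Hue arc: Δh = 161 − 189 = -28° (|Δh| ≤ 180, already the shorter path).
H = 189 + 0.25 × (-28) = 182 → 182°
S = 78 + 0.25 × (43 − 78) = 69.25 → 69%
L = 77 + 0.25 × (24 − 77) = 63.75 → 64%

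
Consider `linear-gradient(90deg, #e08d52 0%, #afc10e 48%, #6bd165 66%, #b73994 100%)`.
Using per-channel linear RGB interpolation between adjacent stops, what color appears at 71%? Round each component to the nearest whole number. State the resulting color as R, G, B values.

71% lies between the 66% and 100% stops, so the local fraction is t = (71 − 66)/(100 − 66) = 5/34 ≈ 0.1471.
#6bd165 → (107, 209, 101); #b73994 → (183, 57, 148).
R = 107 + 0.1471 × (183 − 107) = 118.18 → 118
G = 209 + 0.1471 × (57 − 209) = 186.641 → 187
B = 101 + 0.1471 × (148 − 101) = 107.914 → 108

(118, 187, 108)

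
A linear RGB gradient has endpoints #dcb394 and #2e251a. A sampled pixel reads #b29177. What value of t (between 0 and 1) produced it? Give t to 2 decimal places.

0.24

Invert the lerp on the R channel (largest span, 174): t = (178 − 220) / (46 − 220) = -42/-174 = 0.24138.
Check on G: (145 − 179)/(37 − 179) = 0.2394 ✓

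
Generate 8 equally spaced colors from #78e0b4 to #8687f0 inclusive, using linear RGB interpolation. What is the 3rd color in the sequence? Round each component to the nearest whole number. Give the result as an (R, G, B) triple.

With 8 swatches and endpoints inclusive, swatch 3 sits at t = (3 − 1)/(8 − 1) = 2/7 ≈ 0.2857.
#78e0b4 → (120, 224, 180); #8687f0 → (134, 135, 240).
R = 120 + 0.2857 × (134 − 120) = 124 → 124
G = 224 + 0.2857 × (135 − 224) = 198.573 → 199
B = 180 + 0.2857 × (240 − 180) = 197.142 → 197

(124, 199, 197)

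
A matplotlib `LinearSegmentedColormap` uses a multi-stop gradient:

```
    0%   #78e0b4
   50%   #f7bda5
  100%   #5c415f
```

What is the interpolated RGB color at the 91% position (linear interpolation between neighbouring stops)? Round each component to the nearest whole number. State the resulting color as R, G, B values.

91% lies between the 50% and 100% stops, so the local fraction is t = (91 − 50)/(100 − 50) = 41/50 ≈ 0.82.
#f7bda5 → (247, 189, 165); #5c415f → (92, 65, 95).
R = 247 + 0.82 × (92 − 247) = 119.9 → 120
G = 189 + 0.82 × (65 − 189) = 87.32 → 87
B = 165 + 0.82 × (95 − 165) = 107.6 → 108

(120, 87, 108)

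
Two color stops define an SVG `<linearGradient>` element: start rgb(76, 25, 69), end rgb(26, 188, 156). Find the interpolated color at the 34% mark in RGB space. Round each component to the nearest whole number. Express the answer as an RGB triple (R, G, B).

(59, 80, 99)

34% corresponds to t = 0.34.
R = 76 + 0.34 × (26 − 76) = 76 + 0.34 × -50 = 59 → 59
G = 25 + 0.34 × (188 − 25) = 25 + 0.34 × 163 = 80.42 → 80
B = 69 + 0.34 × (156 − 69) = 69 + 0.34 × 87 = 98.58 → 99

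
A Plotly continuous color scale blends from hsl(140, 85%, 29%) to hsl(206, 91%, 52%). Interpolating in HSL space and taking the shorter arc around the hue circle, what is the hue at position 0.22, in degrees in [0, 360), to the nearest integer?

Hue arc: Δh = 206 − 140 = 66° (|Δh| ≤ 180, already the shorter path).
H = 140 + 0.22 × (66) = 154.52 → 155°

155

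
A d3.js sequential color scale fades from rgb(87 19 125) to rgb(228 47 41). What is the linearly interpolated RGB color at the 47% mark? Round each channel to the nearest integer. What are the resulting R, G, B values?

(153, 32, 86)

47% corresponds to t = 0.47.
R = 87 + 0.47 × (228 − 87) = 87 + 0.47 × 141 = 153.27 → 153
G = 19 + 0.47 × (47 − 19) = 19 + 0.47 × 28 = 32.16 → 32
B = 125 + 0.47 × (41 − 125) = 125 + 0.47 × -84 = 85.52 → 86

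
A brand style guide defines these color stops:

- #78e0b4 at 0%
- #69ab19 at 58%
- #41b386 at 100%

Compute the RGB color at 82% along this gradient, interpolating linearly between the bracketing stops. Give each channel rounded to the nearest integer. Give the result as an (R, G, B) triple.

(82, 176, 87)

82% lies between the 58% and 100% stops, so the local fraction is t = (82 − 58)/(100 − 58) = 24/42 ≈ 0.5714.
#69ab19 → (105, 171, 25); #41b386 → (65, 179, 134).
R = 105 + 0.5714 × (65 − 105) = 82.144 → 82
G = 171 + 0.5714 × (179 − 171) = 175.571 → 176
B = 25 + 0.5714 × (134 − 25) = 87.283 → 87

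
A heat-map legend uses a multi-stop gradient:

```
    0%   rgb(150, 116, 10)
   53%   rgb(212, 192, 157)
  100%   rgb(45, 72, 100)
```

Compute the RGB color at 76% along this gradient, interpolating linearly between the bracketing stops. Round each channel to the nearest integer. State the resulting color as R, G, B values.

(130, 133, 129)

76% lies between the 53% and 100% stops, so the local fraction is t = (76 − 53)/(100 − 53) = 23/47 ≈ 0.4894.
R = 212 + 0.4894 × (45 − 212) = 130.27 → 130
G = 192 + 0.4894 × (72 − 192) = 133.272 → 133
B = 157 + 0.4894 × (100 − 157) = 129.104 → 129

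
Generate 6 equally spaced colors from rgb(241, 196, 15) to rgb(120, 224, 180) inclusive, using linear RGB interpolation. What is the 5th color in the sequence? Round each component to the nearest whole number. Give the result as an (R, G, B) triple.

With 6 swatches and endpoints inclusive, swatch 5 sits at t = (5 − 1)/(6 − 1) = 4/5 ≈ 0.8.
R = 241 + 0.8 × (120 − 241) = 144.2 → 144
G = 196 + 0.8 × (224 − 196) = 218.4 → 218
B = 15 + 0.8 × (180 − 15) = 147 → 147

(144, 218, 147)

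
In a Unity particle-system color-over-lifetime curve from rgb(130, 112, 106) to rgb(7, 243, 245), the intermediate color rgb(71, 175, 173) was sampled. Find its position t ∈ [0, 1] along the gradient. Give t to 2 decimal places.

0.48

Invert the lerp on the B channel (largest span, 139): t = (173 − 106) / (245 − 106) = 67/139 = 0.48201.
Check on R: (71 − 130)/(7 − 130) = 0.4797 ✓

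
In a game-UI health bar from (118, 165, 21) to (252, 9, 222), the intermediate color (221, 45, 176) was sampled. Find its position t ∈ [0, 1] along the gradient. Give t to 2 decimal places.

Invert the lerp on the B channel (largest span, 201): t = (176 − 21) / (222 − 21) = 155/201 = 0.77114.
Check on R: (221 − 118)/(252 − 118) = 0.7687 ✓

0.77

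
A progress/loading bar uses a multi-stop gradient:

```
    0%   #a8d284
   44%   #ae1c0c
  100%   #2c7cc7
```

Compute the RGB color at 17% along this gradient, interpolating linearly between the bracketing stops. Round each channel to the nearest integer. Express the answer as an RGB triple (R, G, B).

17% lies between the 0% and 44% stops, so the local fraction is t = (17 − 0)/(44 − 0) = 17/44 ≈ 0.3864.
#a8d284 → (168, 210, 132); #ae1c0c → (174, 28, 12).
R = 168 + 0.3864 × (174 − 168) = 170.318 → 170
G = 210 + 0.3864 × (28 − 210) = 139.675 → 140
B = 132 + 0.3864 × (12 − 132) = 85.632 → 86

(170, 140, 86)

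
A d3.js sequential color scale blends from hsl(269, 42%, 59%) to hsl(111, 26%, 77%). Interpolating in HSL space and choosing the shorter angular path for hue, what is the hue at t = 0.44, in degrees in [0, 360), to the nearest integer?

199

Hue arc: Δh = 111 − 269 = -158° (|Δh| ≤ 180, already the shorter path).
H = 269 + 0.44 × (-158) = 199.48 → 199°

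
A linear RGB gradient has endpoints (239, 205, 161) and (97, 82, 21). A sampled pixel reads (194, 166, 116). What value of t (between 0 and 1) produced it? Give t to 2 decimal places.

0.32

Invert the lerp on the R channel (largest span, 142): t = (194 − 239) / (97 − 239) = -45/-142 = 0.3169.
Check on G: (166 − 205)/(82 − 205) = 0.3171 ✓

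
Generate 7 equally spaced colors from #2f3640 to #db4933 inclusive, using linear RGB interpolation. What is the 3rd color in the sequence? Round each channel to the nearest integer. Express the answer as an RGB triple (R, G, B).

(104, 60, 60)

With 7 swatches and endpoints inclusive, swatch 3 sits at t = (3 − 1)/(7 − 1) = 2/6 ≈ 0.3333.
#2f3640 → (47, 54, 64); #db4933 → (219, 73, 51).
R = 47 + 0.3333 × (219 − 47) = 104.328 → 104
G = 54 + 0.3333 × (73 − 54) = 60.333 → 60
B = 64 + 0.3333 × (51 − 64) = 59.667 → 60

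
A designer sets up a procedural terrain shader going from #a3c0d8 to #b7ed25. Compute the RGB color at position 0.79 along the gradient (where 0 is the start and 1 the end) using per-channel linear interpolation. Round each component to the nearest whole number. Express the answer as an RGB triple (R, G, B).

#a3c0d8 → (163, 192, 216); #b7ed25 → (183, 237, 37).
R = 163 + 0.79 × (183 − 163) = 163 + 0.79 × 20 = 178.8 → 179
G = 192 + 0.79 × (237 − 192) = 192 + 0.79 × 45 = 227.55 → 228
B = 216 + 0.79 × (37 − 216) = 216 + 0.79 × -179 = 74.59 → 75
So the blended color is (179, 228, 75), about #b3e44b.

(179, 228, 75)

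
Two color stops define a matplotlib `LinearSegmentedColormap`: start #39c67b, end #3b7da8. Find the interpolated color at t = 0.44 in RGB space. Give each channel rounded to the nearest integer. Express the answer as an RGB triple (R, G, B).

#39c67b → (57, 198, 123); #3b7da8 → (59, 125, 168).
R = 57 + 0.44 × (59 − 57) = 57 + 0.44 × 2 = 57.88 → 58
G = 198 + 0.44 × (125 − 198) = 198 + 0.44 × -73 = 165.88 → 166
B = 123 + 0.44 × (168 − 123) = 123 + 0.44 × 45 = 142.8 → 143

(58, 166, 143)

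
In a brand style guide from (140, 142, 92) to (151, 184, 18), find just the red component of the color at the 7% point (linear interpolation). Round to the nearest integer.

R = 140 + 0.07 × (151 − 140) = 140.77 → 141

141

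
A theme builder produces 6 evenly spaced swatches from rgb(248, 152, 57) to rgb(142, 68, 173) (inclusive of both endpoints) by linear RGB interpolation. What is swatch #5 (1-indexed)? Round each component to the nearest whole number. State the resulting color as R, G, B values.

(163, 85, 150)

With 6 swatches and endpoints inclusive, swatch 5 sits at t = (5 − 1)/(6 − 1) = 4/5 ≈ 0.8.
R = 248 + 0.8 × (142 − 248) = 163.2 → 163
G = 152 + 0.8 × (68 − 152) = 84.8 → 85
B = 57 + 0.8 × (173 − 57) = 149.8 → 150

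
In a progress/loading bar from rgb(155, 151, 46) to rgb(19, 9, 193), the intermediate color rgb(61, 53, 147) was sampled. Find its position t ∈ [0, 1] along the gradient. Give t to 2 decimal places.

Invert the lerp on the B channel (largest span, 147): t = (147 − 46) / (193 − 46) = 101/147 = 0.68707.
Check on R: (61 − 155)/(19 − 155) = 0.6912 ✓

0.69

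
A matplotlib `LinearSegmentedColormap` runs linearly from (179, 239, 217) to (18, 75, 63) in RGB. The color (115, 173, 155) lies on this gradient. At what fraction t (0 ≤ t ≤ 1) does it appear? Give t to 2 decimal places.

Invert the lerp on the G channel (largest span, 164): t = (173 − 239) / (75 − 239) = -66/-164 = 0.40244.
Check on R: (115 − 179)/(18 − 179) = 0.3975 ✓

0.40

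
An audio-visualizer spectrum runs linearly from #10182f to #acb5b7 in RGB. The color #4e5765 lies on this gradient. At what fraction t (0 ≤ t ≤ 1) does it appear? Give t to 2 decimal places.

0.40

Invert the lerp on the G channel (largest span, 157): t = (87 − 24) / (181 − 24) = 63/157 = 0.40127.
Check on R: (78 − 16)/(172 − 16) = 0.3974 ✓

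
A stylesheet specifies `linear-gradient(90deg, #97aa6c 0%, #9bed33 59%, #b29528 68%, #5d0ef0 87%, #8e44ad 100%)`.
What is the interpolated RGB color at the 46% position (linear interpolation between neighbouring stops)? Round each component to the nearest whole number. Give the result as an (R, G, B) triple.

(154, 222, 64)

46% lies between the 0% and 59% stops, so the local fraction is t = (46 − 0)/(59 − 0) = 46/59 ≈ 0.7797.
#97aa6c → (151, 170, 108); #9bed33 → (155, 237, 51).
R = 151 + 0.7797 × (155 − 151) = 154.119 → 154
G = 170 + 0.7797 × (237 − 170) = 222.24 → 222
B = 108 + 0.7797 × (51 − 108) = 63.557 → 64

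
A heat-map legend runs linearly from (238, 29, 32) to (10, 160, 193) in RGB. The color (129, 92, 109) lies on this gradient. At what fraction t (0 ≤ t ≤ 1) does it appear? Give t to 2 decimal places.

0.48

Invert the lerp on the R channel (largest span, 228): t = (129 − 238) / (10 − 238) = -109/-228 = 0.47807.
Check on G: (92 − 29)/(160 − 29) = 0.4809 ✓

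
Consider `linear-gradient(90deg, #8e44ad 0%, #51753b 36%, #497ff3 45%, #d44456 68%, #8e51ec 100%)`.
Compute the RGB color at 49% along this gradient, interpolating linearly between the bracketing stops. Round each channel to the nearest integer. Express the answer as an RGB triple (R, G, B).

(97, 117, 216)

49% lies between the 45% and 68% stops, so the local fraction is t = (49 − 45)/(68 − 45) = 4/23 ≈ 0.1739.
#497ff3 → (73, 127, 243); #d44456 → (212, 68, 86).
R = 73 + 0.1739 × (212 − 73) = 97.172 → 97
G = 127 + 0.1739 × (68 − 127) = 116.74 → 117
B = 243 + 0.1739 × (86 − 243) = 215.698 → 216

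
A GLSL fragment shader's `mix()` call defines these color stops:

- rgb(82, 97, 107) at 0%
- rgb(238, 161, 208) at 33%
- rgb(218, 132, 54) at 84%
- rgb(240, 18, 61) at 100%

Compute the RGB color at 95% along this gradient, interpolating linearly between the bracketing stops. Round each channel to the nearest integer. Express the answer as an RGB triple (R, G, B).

(233, 54, 59)

95% lies between the 84% and 100% stops, so the local fraction is t = (95 − 84)/(100 − 84) = 11/16 ≈ 0.6875.
R = 218 + 0.6875 × (240 − 218) = 233.125 → 233
G = 132 + 0.6875 × (18 − 132) = 53.625 → 54
B = 54 + 0.6875 × (61 − 54) = 58.812 → 59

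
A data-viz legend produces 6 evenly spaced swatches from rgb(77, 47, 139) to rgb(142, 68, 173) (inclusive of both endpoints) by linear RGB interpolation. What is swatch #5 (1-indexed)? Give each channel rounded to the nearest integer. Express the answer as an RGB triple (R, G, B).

(129, 64, 166)

With 6 swatches and endpoints inclusive, swatch 5 sits at t = (5 − 1)/(6 − 1) = 4/5 ≈ 0.8.
R = 77 + 0.8 × (142 − 77) = 129 → 129
G = 47 + 0.8 × (68 − 47) = 63.8 → 64
B = 139 + 0.8 × (173 − 139) = 166.2 → 166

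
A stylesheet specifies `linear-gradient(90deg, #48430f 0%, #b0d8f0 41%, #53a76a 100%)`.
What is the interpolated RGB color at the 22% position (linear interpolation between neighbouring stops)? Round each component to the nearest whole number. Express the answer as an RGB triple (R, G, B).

(128, 147, 136)

22% lies between the 0% and 41% stops, so the local fraction is t = (22 − 0)/(41 − 0) = 22/41 ≈ 0.5366.
#48430f → (72, 67, 15); #b0d8f0 → (176, 216, 240).
R = 72 + 0.5366 × (176 − 72) = 127.806 → 128
G = 67 + 0.5366 × (216 − 67) = 146.953 → 147
B = 15 + 0.5366 × (240 − 15) = 135.735 → 136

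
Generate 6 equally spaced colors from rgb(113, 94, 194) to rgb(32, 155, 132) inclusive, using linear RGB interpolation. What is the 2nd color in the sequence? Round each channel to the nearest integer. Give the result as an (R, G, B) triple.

With 6 swatches and endpoints inclusive, swatch 2 sits at t = (2 − 1)/(6 − 1) = 1/5 ≈ 0.2.
R = 113 + 0.2 × (32 − 113) = 96.8 → 97
G = 94 + 0.2 × (155 − 94) = 106.2 → 106
B = 194 + 0.2 × (132 − 194) = 181.6 → 182

(97, 106, 182)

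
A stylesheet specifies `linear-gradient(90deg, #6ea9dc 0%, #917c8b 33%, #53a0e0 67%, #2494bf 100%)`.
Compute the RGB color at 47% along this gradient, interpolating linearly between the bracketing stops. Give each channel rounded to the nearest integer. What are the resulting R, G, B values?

47% lies between the 33% and 67% stops, so the local fraction is t = (47 − 33)/(67 − 33) = 14/34 ≈ 0.4118.
#917c8b → (145, 124, 139); #53a0e0 → (83, 160, 224).
R = 145 + 0.4118 × (83 − 145) = 119.468 → 119
G = 124 + 0.4118 × (160 − 124) = 138.825 → 139
B = 139 + 0.4118 × (224 − 139) = 174.003 → 174

(119, 139, 174)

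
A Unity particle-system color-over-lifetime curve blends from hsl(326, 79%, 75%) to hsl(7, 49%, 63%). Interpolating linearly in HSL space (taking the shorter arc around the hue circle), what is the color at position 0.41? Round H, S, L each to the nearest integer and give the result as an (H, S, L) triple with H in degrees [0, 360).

(343, 67, 70)

Hue: 7 − 326 = -319°, but |-319| > 180 so the shorter arc goes the other way: Δh = -319 + 360 = 41°.
H = 326 + 0.41 × (41) = 342.81 → 343°
S = 79 + 0.41 × (49 − 79) = 66.7 → 67%
L = 75 + 0.41 × (63 − 75) = 70.08 → 70%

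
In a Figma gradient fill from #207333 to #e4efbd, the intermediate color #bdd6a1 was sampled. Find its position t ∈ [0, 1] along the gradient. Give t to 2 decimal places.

0.80

Invert the lerp on the R channel (largest span, 196): t = (189 − 32) / (228 − 32) = 157/196 = 0.80102.
Check on G: (214 − 115)/(239 − 115) = 0.7984 ✓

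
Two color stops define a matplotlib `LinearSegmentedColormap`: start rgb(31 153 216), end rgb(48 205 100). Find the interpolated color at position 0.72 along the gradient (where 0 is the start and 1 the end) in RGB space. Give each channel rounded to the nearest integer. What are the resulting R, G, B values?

R = 31 + 0.72 × (48 − 31) = 31 + 0.72 × 17 = 43.24 → 43
G = 153 + 0.72 × (205 − 153) = 153 + 0.72 × 52 = 190.44 → 190
B = 216 + 0.72 × (100 − 216) = 216 + 0.72 × -116 = 132.48 → 132
So the blended color is (43, 190, 132), about #2bbe84.

(43, 190, 132)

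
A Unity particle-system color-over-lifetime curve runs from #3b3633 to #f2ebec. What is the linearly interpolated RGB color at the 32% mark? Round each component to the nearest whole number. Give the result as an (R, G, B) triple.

(118, 112, 110)

#3b3633 → (59, 54, 51); #f2ebec → (242, 235, 236).
32% corresponds to t = 0.32.
R = 59 + 0.32 × (242 − 59) = 59 + 0.32 × 183 = 117.56 → 118
G = 54 + 0.32 × (235 − 54) = 54 + 0.32 × 181 = 111.92 → 112
B = 51 + 0.32 × (236 − 51) = 51 + 0.32 × 185 = 110.2 → 110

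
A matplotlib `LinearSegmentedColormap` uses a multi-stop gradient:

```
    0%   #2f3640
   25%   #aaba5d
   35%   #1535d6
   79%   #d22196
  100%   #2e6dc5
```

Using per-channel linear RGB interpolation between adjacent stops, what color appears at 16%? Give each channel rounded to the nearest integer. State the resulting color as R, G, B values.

16% lies between the 0% and 25% stops, so the local fraction is t = (16 − 0)/(25 − 0) = 16/25 ≈ 0.64.
#2f3640 → (47, 54, 64); #aaba5d → (170, 186, 93).
R = 47 + 0.64 × (170 − 47) = 125.72 → 126
G = 54 + 0.64 × (186 − 54) = 138.48 → 138
B = 64 + 0.64 × (93 − 64) = 82.56 → 83

(126, 138, 83)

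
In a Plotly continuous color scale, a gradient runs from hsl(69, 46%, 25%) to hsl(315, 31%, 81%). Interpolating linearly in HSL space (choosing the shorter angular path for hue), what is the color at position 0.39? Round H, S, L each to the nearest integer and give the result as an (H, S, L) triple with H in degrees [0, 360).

Hue: 315 − 69 = 246°, but |246| > 180 so the shorter arc goes the other way: Δh = 246 − 360 = -114°.
H = 69 + 0.39 × (-114) = 24.54 → 25°
S = 46 + 0.39 × (31 − 46) = 40.15 → 40%
L = 25 + 0.39 × (81 − 25) = 46.84 → 47%

(25, 40, 47)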